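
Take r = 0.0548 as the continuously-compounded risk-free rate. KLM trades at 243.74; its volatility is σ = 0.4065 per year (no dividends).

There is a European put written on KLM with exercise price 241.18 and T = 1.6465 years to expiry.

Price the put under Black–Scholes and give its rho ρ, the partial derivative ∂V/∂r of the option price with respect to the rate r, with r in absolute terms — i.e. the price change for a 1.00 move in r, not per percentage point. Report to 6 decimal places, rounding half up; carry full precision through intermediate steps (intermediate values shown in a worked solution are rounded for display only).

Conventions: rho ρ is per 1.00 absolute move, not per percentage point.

σ√T = 0.4065·√1.6465 = 0.521605
d₁ = (ln(S/K) + (r+σ²/2)T) / (σ√T) = (ln(243.74/241.18) + (0.0548+0.4065²/2)·1.6465) / 0.521605 = (0.010559 + 0.226264) / 0.521605 = 0.454027
d₂ = d₁ − σ√T = 0.454027 − 0.521605 = -0.067578
e^{−rT} = 0.913723
N(−d₁) = 0.324905,  N(−d₂) = 0.526939
Put price V = K·e^{−rT}·N(−d₂) − S·N(−d₁) = 116.122444 − 79.192296 = 36.930148
ρ = −K·T·e^{−rT}·N(−d₂) = -191.195604

price = 36.930148
ρ = -191.195604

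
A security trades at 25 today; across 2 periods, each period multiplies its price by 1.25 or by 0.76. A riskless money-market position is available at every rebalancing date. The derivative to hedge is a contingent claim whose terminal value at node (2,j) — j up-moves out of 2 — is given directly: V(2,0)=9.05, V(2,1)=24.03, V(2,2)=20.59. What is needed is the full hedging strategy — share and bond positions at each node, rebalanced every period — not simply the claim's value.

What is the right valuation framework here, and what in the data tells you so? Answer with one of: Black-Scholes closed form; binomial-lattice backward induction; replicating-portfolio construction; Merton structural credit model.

framework: replicating-portfolio construction

Key observation: the task asks for the hedge itself — share and bond holdings at every node of the 2-period tree on spot 25 with factors 1.25/0.76 — which is exactly what the replicating-portfolio construction produces.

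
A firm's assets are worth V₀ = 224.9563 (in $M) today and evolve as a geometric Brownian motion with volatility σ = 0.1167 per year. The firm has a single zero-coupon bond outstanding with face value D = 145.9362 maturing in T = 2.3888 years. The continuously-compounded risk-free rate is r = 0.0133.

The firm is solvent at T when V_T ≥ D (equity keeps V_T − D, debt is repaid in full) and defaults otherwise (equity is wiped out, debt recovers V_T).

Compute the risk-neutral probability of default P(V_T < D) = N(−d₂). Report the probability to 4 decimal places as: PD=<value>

PD=0.0065

With assets at 224.9563 and a single debt payment of 145.9362 at 2.3888 years:
d₁ = [ln(V₀/D) + (r + σ²/2)T] / (σ√T)
   = [ln(224.9563/145.9362) + (0.0133 + 0.5·0.1167²)·2.3888] / (0.1167·√2.3888)
   = [0.432737 + 0.048037] / 0.180369 = 2.665510
d₂ = d₁ − σ√T = 2.665510 − 0.180369 = 2.485141
risk-neutral PD = N(−d₂) = N(-2.485141) = 0.006475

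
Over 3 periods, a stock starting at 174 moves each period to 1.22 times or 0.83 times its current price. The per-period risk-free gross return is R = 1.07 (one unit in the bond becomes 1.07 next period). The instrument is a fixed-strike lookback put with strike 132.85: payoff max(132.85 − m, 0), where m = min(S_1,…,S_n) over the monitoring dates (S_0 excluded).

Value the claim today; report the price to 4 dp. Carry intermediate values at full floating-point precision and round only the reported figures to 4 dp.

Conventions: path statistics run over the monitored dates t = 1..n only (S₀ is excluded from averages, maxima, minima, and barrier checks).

price = 2.5140

Set p* = 0.6154 (from d < R < u); the path-dependent value is the discounted p*-expectation over all price paths.
Enumerate all 2^3 = 8 price paths (U = up ×1.22, D = down ×0.83); each path with k up-moves has probability p*^k·(1−p*)^(3−k).
DDD: m=99.4909, payoff=33.3591, prob=0.056896
UDD: m=146.2397, payoff=0.0000, prob=0.091033
DUD: m=144.4200, payoff=0.0000, prob=0.091033
UUD: m=212.2800, payoff=0.0000, prob=0.145653
DDU: m=119.8686, payoff=12.9814, prob=0.091033
UDU: m=176.1924, payoff=0.0000, prob=0.145653
DUU: m=144.4200, payoff=0.0000, prob=0.145653
UUU: m=212.2800, payoff=0.0000, prob=0.233045
Price = Σ prob·payoff / R^3 = 3.079728 / 1.225043 = 2.5140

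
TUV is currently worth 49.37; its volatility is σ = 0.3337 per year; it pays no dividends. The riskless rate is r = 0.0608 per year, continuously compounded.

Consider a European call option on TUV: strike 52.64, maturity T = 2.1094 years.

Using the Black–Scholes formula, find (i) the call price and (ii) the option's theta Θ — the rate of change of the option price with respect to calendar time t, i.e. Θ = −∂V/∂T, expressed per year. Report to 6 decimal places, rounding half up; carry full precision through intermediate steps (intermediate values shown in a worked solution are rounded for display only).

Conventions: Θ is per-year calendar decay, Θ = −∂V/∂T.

price = 10.771102
Θ = -3.393634

σ√T = 0.3337·√2.1094 = 0.484658
d₁ = (ln(S/K) + (r+σ²/2)T) / (σ√T) = (ln(49.37/52.64) + (0.0608+0.3337²/2)·2.1094) / 0.484658 = (-0.064133 + 0.245698) / 0.484658 = 0.374625
d₂ = d₁ − σ√T = 0.374625 − 0.484658 = -0.110034
e^{−rT} = 0.879632
N(d₁) = 0.646030,  N(d₂) = 0.456191
Call price V = S·N(d₁) − K·e^{−rT}·N(d₂) = 31.894513 − 21.123411 = 10.771102
φ(d₁) = (1/√(2π))·e^{−d₁²/2} = 0.371907
Θ = −S·φ(d₁)·σ/(2√T) − r·K·e^{−rT}·N(d₂) = −2.109331 − 1.284303 = -3.393634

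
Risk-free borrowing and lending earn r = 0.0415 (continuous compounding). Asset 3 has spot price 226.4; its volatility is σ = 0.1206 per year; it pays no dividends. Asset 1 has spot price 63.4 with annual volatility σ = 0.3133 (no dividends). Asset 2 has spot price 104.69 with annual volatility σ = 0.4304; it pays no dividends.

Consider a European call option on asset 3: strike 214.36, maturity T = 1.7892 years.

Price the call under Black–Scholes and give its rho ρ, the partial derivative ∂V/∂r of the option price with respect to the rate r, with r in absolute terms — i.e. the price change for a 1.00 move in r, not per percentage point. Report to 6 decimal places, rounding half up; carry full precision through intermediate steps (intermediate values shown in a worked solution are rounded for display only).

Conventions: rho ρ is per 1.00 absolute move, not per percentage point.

σ√T = 0.1206·√1.7892 = 0.161316
d₁ = (ln(S/K) + (r+σ²/2)T) / (σ√T) = (ln(226.4/214.36) + (0.0415+0.1206²/2)·1.7892) / 0.161316 = (0.054647 + 0.087263) / 0.161316 = 0.879701
d₂ = d₁ − σ√T = 0.879701 − 0.161316 = 0.718386
e^{−rT} = 0.928438
N(d₁) = 0.810489,  N(d₂) = 0.763740
Call price V = S·N(d₁) − K·e^{−rT}·N(d₂) = 183.494813 − 151.999540 = 31.495273
ρ = K·T·e^{−rT}·N(d₂) = 271.957577

price = 31.495273
ρ = 271.957577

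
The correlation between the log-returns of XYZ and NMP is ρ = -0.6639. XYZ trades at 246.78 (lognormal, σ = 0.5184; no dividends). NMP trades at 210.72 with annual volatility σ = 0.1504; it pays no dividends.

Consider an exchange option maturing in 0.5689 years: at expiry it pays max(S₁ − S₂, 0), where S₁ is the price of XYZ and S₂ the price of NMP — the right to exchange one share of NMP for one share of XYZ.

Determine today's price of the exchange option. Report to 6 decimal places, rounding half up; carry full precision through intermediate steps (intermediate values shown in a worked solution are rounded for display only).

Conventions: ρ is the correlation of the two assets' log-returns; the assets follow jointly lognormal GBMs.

exchange price = 63.190638

σ_eff = √(σ₁² + σ₂² − 2ρσ₁σ₂) = √(0.5184² + 0.1504² − 2·-0.6639·0.5184·0.1504) = 0.628398
d₁ = (ln(S₁/S₂) + (q₂ − q₁ + σ_eff²/2)T) / (σ_eff√T) = (ln(246.78/210.72) + (0.0 − 0.0 + 0.197442)·0.5689) / 0.473972 = 0.570269
d₂ = d₁ − σ_eff√T = 0.570269 − 0.473972 = 0.096298
N(d₁) = 0.715753,  N(d₂) = 0.538358
V = S₁·e^{−q₁T}·N(d₁) − S₂·e^{−q₂T}·N(d₂) = 176.633407 − 113.442768 = 63.190638
Key observation: no risk-free rate is needed — with the second asset as numeraire the exchange option is a call on the ratio S₁/S₂, and r cancels out of the value.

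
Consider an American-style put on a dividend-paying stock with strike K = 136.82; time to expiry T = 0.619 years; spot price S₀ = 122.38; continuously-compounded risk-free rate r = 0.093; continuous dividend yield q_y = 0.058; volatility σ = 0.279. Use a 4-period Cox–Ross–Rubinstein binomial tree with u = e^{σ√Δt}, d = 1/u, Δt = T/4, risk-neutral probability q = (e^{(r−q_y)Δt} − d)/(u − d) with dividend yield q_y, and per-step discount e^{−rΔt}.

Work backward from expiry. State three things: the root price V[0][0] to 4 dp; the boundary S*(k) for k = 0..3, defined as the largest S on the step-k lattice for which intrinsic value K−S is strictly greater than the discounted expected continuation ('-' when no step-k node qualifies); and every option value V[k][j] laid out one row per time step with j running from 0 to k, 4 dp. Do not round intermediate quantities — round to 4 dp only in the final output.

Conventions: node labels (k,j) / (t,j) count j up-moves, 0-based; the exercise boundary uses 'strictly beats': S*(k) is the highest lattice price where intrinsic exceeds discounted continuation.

params: Δt=0.15475 u=1.11600 d=0.89605 q=0.49728 e^(-rΔt)=0.98571
t_4 payoffs: 57.9252 38.5594 14.4400 0.0000 0.0000
t_3: node(3,0) S=88.0469 payoff=48.7731 vs cont=47.6049 → 48.7731 [stop]  node(3,1) S=109.6592 payoff=27.1608 vs cont=26.1857 → 27.1608 [stop]  node(3,2) S=136.5765 payoff=0.2435 vs cont=7.1555 → 7.1555 [wait]  node(3,3) S=170.1010 payoff=0.0000 vs cont=0.0000 → 0.0000 [wait]  ⇒ S*(3)=109.6592
t_2: node(2,0) S=98.2606 payoff=38.5594 vs cont=37.4824 → 38.5594 [stop]  node(2,1) S=122.3800 payoff=14.4400 vs cont=16.9666 → 16.9666 [wait]  node(2,2) S=152.4198 payoff=0.0000 vs cont=3.5458 → 3.5458 [wait]  ⇒ S*(2)=98.2606
t_1: node(1,0) S=109.6592 payoff=27.1608 vs cont=27.4242 → 27.4242 [wait]  node(1,1) S=136.5765 payoff=0.2435 vs cont=10.1457 → 10.1457 [wait]  ⇒ S*(1)=-
t_0: node(0,0) S=122.3800 payoff=14.4400 vs cont=18.5628 → 18.5628 [wait]  ⇒ S*(0)=-

price = 18.5628
boundary = - - 98.2606 109.6592
tree:
18.5628
27.4242 10.1457
38.5594 16.9666 3.5458
48.7731 27.1608 7.1555 0.0000
57.9252 38.5594 14.4400 0.0000 0.0000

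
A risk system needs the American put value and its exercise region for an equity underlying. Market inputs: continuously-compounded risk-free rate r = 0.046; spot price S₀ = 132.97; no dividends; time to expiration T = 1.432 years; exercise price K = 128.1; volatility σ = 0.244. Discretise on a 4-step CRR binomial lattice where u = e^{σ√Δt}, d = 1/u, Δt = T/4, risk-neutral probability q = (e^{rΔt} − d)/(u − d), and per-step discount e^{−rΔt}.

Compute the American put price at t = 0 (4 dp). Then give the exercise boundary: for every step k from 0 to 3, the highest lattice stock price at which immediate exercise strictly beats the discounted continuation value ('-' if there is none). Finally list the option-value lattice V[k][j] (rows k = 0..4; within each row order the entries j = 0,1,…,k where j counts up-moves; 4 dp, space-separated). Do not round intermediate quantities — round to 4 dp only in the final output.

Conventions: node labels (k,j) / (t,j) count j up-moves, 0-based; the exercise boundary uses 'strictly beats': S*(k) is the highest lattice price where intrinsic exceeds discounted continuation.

price = 9.5127
boundary = - - 99.2992 85.8108
tree:
9.5127
16.8745 3.0272
28.8008 6.4145 0.0000
42.2892 13.5920 0.0000 0.0000
53.9454 28.8008 0.0000 0.0000 0.0000

Δt=0.35800  u=1.15719  d=0.86416  q=0.52023  discount=0.98367
step 4 (expiry): payoffs max(K−S,0) = 53.9454 28.8008 0.0000 0.0000 0.0000
step 3: (k=3,j=0): S=85.8108, K−S=42.2892, hold=40.1969 ⇒ V=42.2892 exercise | (k=3,j=1): S=114.9079, K−S=13.1921, hold=13.5920 ⇒ V=13.5920 continue | (k=3,j=2): S=153.8713, K−S=0.0000, hold=0.0000 ⇒ V=0.0000 continue | (k=3,j=3): S=206.0465, K−S=0.0000, hold=0.0000 ⇒ V=0.0000 continue  boundary S*=85.8108
step 2: (k=2,j=0): S=99.2992, K−S=28.8008, hold=26.9131 ⇒ V=28.8008 exercise | (k=2,j=1): S=132.9700, K−S=0.0000, hold=6.4145 ⇒ V=6.4145 continue | (k=2,j=2): S=178.0580, K−S=0.0000, hold=0.0000 ⇒ V=0.0000 continue  boundary S*=99.2992
step 1: (k=1,j=0): S=114.9079, K−S=13.1921, hold=16.8745 ⇒ V=16.8745 continue | (k=1,j=1): S=153.8713, K−S=0.0000, hold=3.0272 ⇒ V=3.0272 continue  boundary S*=-
step 0: (k=0,j=0): S=132.9700, K−S=0.0000, hold=9.5127 ⇒ V=9.5127 continue  boundary S*=-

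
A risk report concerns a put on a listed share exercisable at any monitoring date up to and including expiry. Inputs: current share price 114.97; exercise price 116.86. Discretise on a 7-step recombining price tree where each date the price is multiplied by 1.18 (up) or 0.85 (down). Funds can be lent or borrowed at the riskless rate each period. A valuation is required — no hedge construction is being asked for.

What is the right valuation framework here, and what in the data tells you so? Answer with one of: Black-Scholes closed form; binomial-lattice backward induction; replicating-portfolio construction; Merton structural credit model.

Key observation: with exercise allowed before expiry on a discrete up/down model (7 steps from spot 114.97), the strike-116.86 put's value must be rolled back through the tree testing early exercise at each node.

framework: binomial-lattice backward induction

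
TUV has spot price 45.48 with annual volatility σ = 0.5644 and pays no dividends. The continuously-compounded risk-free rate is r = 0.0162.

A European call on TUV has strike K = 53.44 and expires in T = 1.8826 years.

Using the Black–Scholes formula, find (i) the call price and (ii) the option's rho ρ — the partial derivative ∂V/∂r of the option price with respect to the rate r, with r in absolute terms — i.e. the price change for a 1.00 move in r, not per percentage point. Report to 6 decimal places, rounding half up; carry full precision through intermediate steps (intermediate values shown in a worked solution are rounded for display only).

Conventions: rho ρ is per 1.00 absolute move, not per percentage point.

σ√T = 0.5644·√1.8826 = 0.774401
d₁ = (ln(S/K) + (r+σ²/2)T) / (σ√T) = (ln(45.48/53.44) + (0.0162+0.5644²/2)·1.8826) / 0.774401 = (-0.161287 + 0.330347) / 0.774401 = 0.218310
d₂ = d₁ − σ√T = 0.218310 − 0.774401 = -0.556091
e^{−rT} = 0.969962
N(d₁) = 0.586406,  N(d₂) = 0.289074
Call price V = S·N(d₁) − K·e^{−rT}·N(d₂) = 26.669763 − 14.984109 = 11.685654
ρ = K·T·e^{−rT}·N(d₂) = 28.209084

price = 11.685654
ρ = 28.209084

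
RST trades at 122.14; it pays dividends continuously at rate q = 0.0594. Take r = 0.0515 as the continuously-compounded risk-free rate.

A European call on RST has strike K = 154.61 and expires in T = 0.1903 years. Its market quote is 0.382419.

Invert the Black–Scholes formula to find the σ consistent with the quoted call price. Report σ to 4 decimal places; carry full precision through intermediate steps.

sigma = 0.3262

At σ = 0.3262 the Black–Scholes value reproduces the quote:
σ√T = 0.3262·√0.1903 = 0.142299
d₁ = (ln(S/K) + (r−q+σ²/2)T) / (σ√T) = (ln(122.14/154.61) + (0.0515−0.0594+0.3262²/2)·0.1903) / 0.142299 = (-0.235738 + 0.008621) / 0.142299 = -1.596047
d₂ = d₁ − σ√T = -1.596047 − 0.142299 = -1.738347
e^{−rT} = 0.990247
e^{−qT} = 0.988760
N(d₁) = 0.055239,  N(d₂) = 0.041075
V = S·e^{−qT}·N(d₁) − K·e^{−rT}·N(d₂) = 6.671073 − 6.288653 = 0.382419 (equal to the quote); since ∂V/∂σ > 0 for all σ, the implied volatility is unique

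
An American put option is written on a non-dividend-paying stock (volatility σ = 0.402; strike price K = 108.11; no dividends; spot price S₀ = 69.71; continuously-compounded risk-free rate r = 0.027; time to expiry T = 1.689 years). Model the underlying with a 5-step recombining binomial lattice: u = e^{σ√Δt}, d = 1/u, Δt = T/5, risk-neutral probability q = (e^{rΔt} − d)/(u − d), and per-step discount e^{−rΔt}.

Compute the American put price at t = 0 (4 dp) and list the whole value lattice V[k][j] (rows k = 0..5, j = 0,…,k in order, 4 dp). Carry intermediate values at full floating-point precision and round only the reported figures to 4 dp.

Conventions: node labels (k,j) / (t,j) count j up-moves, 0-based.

price = 41.3563
tree:
41.3563
52.9246 28.6676
64.4228 39.8590 16.1669
73.5254 52.9246 25.3919 5.7144
80.7313 64.4228 38.4000 10.7046 0.0000
86.4358 73.5254 52.9246 20.0526 0.0000 0.0000

Δt=0.33780, u=1.26320, d=0.79164, q=0.46128, disc=e^(-rΔt)=0.99092
k=5 terminal: V=max(K-S,0) → 86.4358 73.5254 52.9246 20.0526 0.0000 0.0000
k=4: j=0 S=27.3787 intr=80.7313 cont=79.7498 V=80.7313[EX]; j=1 S=43.6872 intr=64.4228 cont=63.4413 V=64.4228[EX]; j=2 S=69.7100 intr=38.4000 cont=37.4185 V=38.4000[EX]; j=3 S=111.2337 intr=0.0000 cont=10.7046 V=10.7046[hold]; j=4 S=177.4915 intr=0.0000 cont=0.0000 V=0.0000[hold]
k=3: j=0 S=34.5846 intr=73.5254 cont=72.5438 V=73.5254[EX]; j=1 S=55.1854 intr=52.9246 cont=51.9430 V=52.9246[EX]; j=2 S=88.0574 intr=20.0526 cont=25.3919 V=25.3919[hold]; j=3 S=140.5099 intr=0.0000 cont=5.7144 V=5.7144[hold]
k=2: j=0 S=43.6872 intr=64.4228 cont=63.4413 V=64.4228[EX]; j=1 S=69.7100 intr=38.4000 cont=39.8590 V=39.8590[hold]; j=2 S=111.2337 intr=0.0000 cont=16.1669 V=16.1669[hold]
k=1: j=0 S=55.1854 intr=52.9246 cont=52.6099 V=52.9246[EX]; j=1 S=88.0574 intr=20.0526 cont=28.6676 V=28.6676[hold]
k=0: j=0 S=69.7100 intr=38.4000 cont=41.3563 V=41.3563[hold]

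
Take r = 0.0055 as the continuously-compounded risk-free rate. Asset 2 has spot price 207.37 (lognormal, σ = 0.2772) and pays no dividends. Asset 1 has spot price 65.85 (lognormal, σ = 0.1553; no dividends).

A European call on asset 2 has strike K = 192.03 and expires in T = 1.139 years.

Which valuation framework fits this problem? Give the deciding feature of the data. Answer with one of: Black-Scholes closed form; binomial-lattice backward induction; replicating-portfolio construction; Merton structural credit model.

framework: Black-Scholes closed form

Key observation: the instrument is a plain European call (strike 192.03) on a lognormal asset; the exact continuous-time formula applies directly.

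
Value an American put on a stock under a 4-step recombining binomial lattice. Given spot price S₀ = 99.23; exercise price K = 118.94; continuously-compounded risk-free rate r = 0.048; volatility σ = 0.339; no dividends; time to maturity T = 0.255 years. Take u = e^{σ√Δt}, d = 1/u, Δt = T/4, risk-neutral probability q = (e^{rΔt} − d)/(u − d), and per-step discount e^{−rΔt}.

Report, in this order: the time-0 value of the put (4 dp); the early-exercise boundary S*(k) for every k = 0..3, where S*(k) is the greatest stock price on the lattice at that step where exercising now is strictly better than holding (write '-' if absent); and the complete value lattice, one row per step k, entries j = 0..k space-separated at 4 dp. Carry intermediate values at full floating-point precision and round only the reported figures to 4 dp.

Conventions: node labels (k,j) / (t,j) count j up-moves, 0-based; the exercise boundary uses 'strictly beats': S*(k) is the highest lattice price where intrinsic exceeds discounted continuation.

Δt=0.06375  u=1.08936  d=0.91797  q=0.49650  discount=0.99694
step 4 (expiry): payoffs max(K−S,0) = 48.4785 35.3224 19.7100 1.1826 0.0000
step 3: (k=3,j=0): S=76.7582, K−S=42.1818, hold=41.8184 ⇒ V=42.1818 exercise | (k=3,j=1): S=91.0899, K−S=27.8501, hold=27.4867 ⇒ V=27.8501 exercise | (k=3,j=2): S=108.0975, K−S=10.8425, hold=10.4791 ⇒ V=10.8425 exercise | (k=3,j=3): S=128.2806, K−S=0.0000, hold=0.5936 ⇒ V=0.5936 continue  boundary S*=108.0975
step 2: (k=2,j=0): S=83.6176, K−S=35.3224, hold=34.9590 ⇒ V=35.3224 exercise | (k=2,j=1): S=99.2300, K−S=19.7100, hold=19.3466 ⇒ V=19.7100 exercise | (k=2,j=2): S=117.7574, K−S=1.1826, hold=5.7364 ⇒ V=5.7364 continue  boundary S*=99.2300
step 1: (k=1,j=0): S=91.0899, K−S=27.8501, hold=27.4867 ⇒ V=27.8501 exercise | (k=1,j=1): S=108.0975, K−S=10.8425, hold=12.7331 ⇒ V=12.7331 continue  boundary S*=91.0899
step 0: (k=0,j=0): S=99.2300, K−S=19.7100, hold=20.2824 ⇒ V=20.2824 continue  boundary S*=-

price = 20.2824
boundary = - 91.0899 99.2300 108.0975
tree:
20.2824
27.8501 12.7331
35.3224 19.7100 5.7364
42.1818 27.8501 10.8425 0.5936
48.4785 35.3224 19.7100 1.1826 0.0000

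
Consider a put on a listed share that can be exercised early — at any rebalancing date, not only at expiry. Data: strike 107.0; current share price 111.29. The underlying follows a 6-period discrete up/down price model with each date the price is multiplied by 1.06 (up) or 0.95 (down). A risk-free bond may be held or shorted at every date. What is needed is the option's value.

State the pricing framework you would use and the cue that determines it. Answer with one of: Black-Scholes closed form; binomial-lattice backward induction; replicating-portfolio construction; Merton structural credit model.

framework: binomial-lattice backward induction

Key observation: the put (strike 107 on spot 111.29) is American-style on a 6-step discrete price model, so the early-exercise decision at every node requires stepwise backward valuation — a closed form cannot price the exercise right.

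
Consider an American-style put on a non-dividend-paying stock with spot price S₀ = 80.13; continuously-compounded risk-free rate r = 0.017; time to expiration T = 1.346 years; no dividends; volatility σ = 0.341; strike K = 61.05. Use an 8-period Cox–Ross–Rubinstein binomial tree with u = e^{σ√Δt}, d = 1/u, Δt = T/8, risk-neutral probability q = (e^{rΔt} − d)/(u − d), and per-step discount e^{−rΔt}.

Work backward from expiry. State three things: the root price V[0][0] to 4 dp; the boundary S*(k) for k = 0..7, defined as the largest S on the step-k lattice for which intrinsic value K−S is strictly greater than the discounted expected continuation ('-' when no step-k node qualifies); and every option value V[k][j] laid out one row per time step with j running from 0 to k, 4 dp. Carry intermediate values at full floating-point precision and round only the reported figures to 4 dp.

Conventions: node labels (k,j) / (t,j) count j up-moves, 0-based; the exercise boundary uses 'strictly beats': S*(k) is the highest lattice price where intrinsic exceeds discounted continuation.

price = 3.4261
boundary = - - - - - 39.8168 45.7944 52.6693
tree:
3.4261
5.2446 1.4393
7.8377 2.4135 0.3726
11.3721 3.9830 0.6953 0.0186
15.9035 6.4381 1.2968 0.0355 0.0000
21.2332 10.1156 2.4171 0.0678 0.0000 0.0000
26.4305 15.2556 4.5023 0.1296 0.0000 0.0000 0.0000
30.9494 21.2332 8.3807 0.2478 0.0000 0.0000 0.0000 0.0000
34.8785 26.4305 15.2556 0.4736 0.0000 0.0000 0.0000 0.0000 0.0000

Δt=0.16825, u=1.15013, d=0.86947, q=0.47529, disc=e^(-rΔt)=0.99714
k=8 terminal: V=max(K-S,0) → 34.8785 26.4305 15.2556 0.4736 0.0000 0.0000 0.0000 0.0000 0.0000
k=7: j=0 S=30.1006 intr=30.9494 cont=30.7751 V=30.9494[EX]; j=1 S=39.8168 intr=21.2332 cont=21.0588 V=21.2332[EX]; j=2 S=52.6693 intr=8.3807 cont=8.2063 V=8.3807[EX]; j=3 S=69.6706 intr=0.0000 cont=0.2478 V=0.2478[hold]; j=4 S=92.1597 intr=0.0000 cont=0.0000 V=0.0000[hold]; j=5 S=121.9081 intr=0.0000 cont=0.0000 V=0.0000[hold]; j=6 S=161.2591 intr=0.0000 cont=0.0000 V=0.0000[hold]; j=7 S=213.3122 intr=0.0000 cont=0.0000 V=0.0000[hold]  S*(7)=52.6693
k=6: j=0 S=34.6195 intr=26.4305 cont=26.2562 V=26.4305[EX]; j=1 S=45.7944 intr=15.2556 cont=15.0813 V=15.2556[EX]; j=2 S=60.5764 intr=0.4736 cont=4.5023 V=4.5023[hold]; j=3 S=80.1300 intr=0.0000 cont=0.1296 V=0.1296[hold]; j=4 S=105.9953 intr=0.0000 cont=0.0000 V=0.0000[hold]; j=5 S=140.2098 intr=0.0000 cont=0.0000 V=0.0000[hold]; j=6 S=185.4684 intr=0.0000 cont=0.0000 V=0.0000[hold]  S*(6)=45.7944
k=5: j=0 S=39.8168 intr=21.2332 cont=21.0588 V=21.2332[EX]; j=1 S=52.6693 intr=8.3807 cont=10.1156 V=10.1156[hold]; j=2 S=69.6706 intr=0.0000 cont=2.4171 V=2.4171[hold]; j=3 S=92.1597 intr=0.0000 cont=0.0678 V=0.0678[hold]; j=4 S=121.9081 intr=0.0000 cont=0.0000 V=0.0000[hold]; j=5 S=161.2591 intr=0.0000 cont=0.0000 V=0.0000[hold]  S*(5)=39.8168
k=4: j=0 S=45.7944 intr=15.2556 cont=15.9035 V=15.9035[hold]; j=1 S=60.5764 intr=0.4736 cont=6.4381 V=6.4381[hold]; j=2 S=80.1300 intr=0.0000 cont=1.2968 V=1.2968[hold]; j=3 S=105.9953 intr=0.0000 cont=0.0355 V=0.0355[hold]; j=4 S=140.2098 intr=0.0000 cont=0.0000 V=0.0000[hold]  S*(4)=-
k=3: j=0 S=52.6693 intr=8.3807 cont=11.3721 V=11.3721[hold]; j=1 S=69.6706 intr=0.0000 cont=3.9830 V=3.9830[hold]; j=2 S=92.1597 intr=0.0000 cont=0.6953 V=0.6953[hold]; j=3 S=121.9081 intr=0.0000 cont=0.0186 V=0.0186[hold]  S*(3)=-
k=2: j=0 S=60.5764 intr=0.4736 cont=7.8377 V=7.8377[hold]; j=1 S=80.1300 intr=0.0000 cont=2.4135 V=2.4135[hold]; j=2 S=105.9953 intr=0.0000 cont=0.3726 V=0.3726[hold]  S*(2)=-
k=1: j=0 S=69.6706 intr=0.0000 cont=5.2446 V=5.2446[hold]; j=1 S=92.1597 intr=0.0000 cont=1.4393 V=1.4393[hold]  S*(1)=-
k=0: j=0 S=80.1300 intr=0.0000 cont=3.4261 V=3.4261[hold]  S*(0)=-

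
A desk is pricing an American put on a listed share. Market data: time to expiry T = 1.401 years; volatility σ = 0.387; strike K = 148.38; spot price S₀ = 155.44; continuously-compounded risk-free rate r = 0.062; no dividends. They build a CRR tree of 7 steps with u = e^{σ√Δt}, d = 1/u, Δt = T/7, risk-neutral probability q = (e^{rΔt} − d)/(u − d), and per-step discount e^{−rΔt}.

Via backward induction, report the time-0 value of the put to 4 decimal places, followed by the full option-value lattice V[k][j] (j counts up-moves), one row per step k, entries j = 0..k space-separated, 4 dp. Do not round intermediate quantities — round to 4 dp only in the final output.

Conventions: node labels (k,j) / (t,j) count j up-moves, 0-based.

price = 19.7747
tree:
19.7747
28.9074 10.8726
40.9462 17.2447 4.5874
55.9123 26.5746 8.0754 1.1124
70.6123 39.4794 13.9610 2.2202 0.0000
82.9754 55.9123 23.5604 4.4311 0.0000 0.0000
93.3731 70.6123 38.4336 8.8439 0.0000 0.0000 0.0000
102.1178 82.9754 55.9123 17.6510 0.0000 0.0000 0.0000 0.0000

Δt=0.20014  u=1.18902  d=0.84103  q=0.49270  discount=0.98767
step 7 (expiry): payoffs max(K−S,0) = 102.1178 82.9754 55.9123 17.6510 0.0000 0.0000 0.0000 0.0000
k=6: (k=6,j=0): S=55.0069, K−S=93.3731, hold=91.5432 ⇒ V=93.3731 exercise | (k=6,j=1): S=77.7677, K−S=70.6123, hold=68.7825 ⇒ V=70.6123 exercise | (k=6,j=2): S=109.9464, K−S=38.4336, hold=36.6038 ⇒ V=38.4336 exercise | (k=6,j=3): S=155.4400, K−S=0.0000, hold=8.8439 ⇒ V=8.8439 continue | (k=6,j=4): S=219.7580, K−S=0.0000, hold=0.0000 ⇒ V=0.0000 continue | (k=6,j=5): S=310.6894, K−S=0.0000, hold=0.0000 ⇒ V=0.0000 continue | (k=6,j=6): S=439.2464, K−S=0.0000, hold=0.0000 ⇒ V=0.0000 continue
k=5: (k=5,j=0): S=65.4046, K−S=82.9754, hold=81.1456 ⇒ V=82.9754 exercise | (k=5,j=1): S=92.4677, K−S=55.9123, hold=54.0824 ⇒ V=55.9123 exercise | (k=5,j=2): S=130.7290, K−S=17.6510, hold=23.5604 ⇒ V=23.5604 continue | (k=5,j=3): S=184.8220, K−S=0.0000, hold=4.4311 ⇒ V=4.4311 continue | (k=5,j=4): S=261.2977, K−S=0.0000, hold=0.0000 ⇒ V=0.0000 continue | (k=5,j=5): S=369.4174, K−S=0.0000, hold=0.0000 ⇒ V=0.0000 continue
k=4: (k=4,j=0): S=77.7677, K−S=70.6123, hold=68.7825 ⇒ V=70.6123 exercise | (k=4,j=1): S=109.9464, K−S=38.4336, hold=39.4794 ⇒ V=39.4794 continue | (k=4,j=2): S=155.4400, K−S=0.0000, hold=13.9610 ⇒ V=13.9610 continue | (k=4,j=3): S=219.7580, K−S=0.0000, hold=2.2202 ⇒ V=2.2202 continue | (k=4,j=4): S=310.6894, K−S=0.0000, hold=0.0000 ⇒ V=0.0000 continue
k=3: (k=3,j=0): S=92.4677, K−S=55.9123, hold=54.5914 ⇒ V=55.9123 exercise | (k=3,j=1): S=130.7290, K−S=17.6510, hold=26.5746 ⇒ V=26.5746 continue | (k=3,j=2): S=184.8220, K−S=0.0000, hold=8.0754 ⇒ V=8.0754 continue | (k=3,j=3): S=261.2977, K−S=0.0000, hold=1.1124 ⇒ V=1.1124 continue
k=2: (k=2,j=0): S=109.9464, K−S=38.4336, hold=40.9462 ⇒ V=40.9462 continue | (k=2,j=1): S=155.4400, K−S=0.0000, hold=17.2447 ⇒ V=17.2447 continue | (k=2,j=2): S=219.7580, K−S=0.0000, hold=4.5874 ⇒ V=4.5874 continue
k=1: (k=1,j=0): S=130.7290, K−S=17.6510, hold=28.9074 ⇒ V=28.9074 continue | (k=1,j=1): S=184.8220, K−S=0.0000, hold=10.8726 ⇒ V=10.8726 continue
k=0: (k=0,j=0): S=155.4400, K−S=0.0000, hold=19.7747 ⇒ V=19.7747 continue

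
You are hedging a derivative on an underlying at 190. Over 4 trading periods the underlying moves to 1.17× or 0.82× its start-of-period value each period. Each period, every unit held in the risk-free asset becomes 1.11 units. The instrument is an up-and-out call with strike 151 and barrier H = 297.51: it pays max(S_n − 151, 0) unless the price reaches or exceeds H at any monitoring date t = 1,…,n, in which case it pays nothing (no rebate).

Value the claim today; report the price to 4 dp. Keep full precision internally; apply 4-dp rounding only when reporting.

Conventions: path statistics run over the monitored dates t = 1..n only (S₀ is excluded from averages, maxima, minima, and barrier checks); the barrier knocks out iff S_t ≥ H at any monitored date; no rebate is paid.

price = 20.8925

Risk-neutral up-probability p* = (R−d)/(u−d) = (1.11−0.82)/(1.17−0.82) = 0.8286; the claim prices as the p*-weighted sum of path payoffs discounted by R^4.
Enumerate all 2^4 = 16 price paths (U = up ×1.17, D = down ×0.82); each path with k up-moves has probability p*^k·(1−p*)^(4−k).
DDDD: M=155.8000, payoff=0.0000, prob=0.000864
UDDD: M=222.3000, payoff=0.0000, prob=0.004174
DUDD: M=182.2860, payoff=0.0000, prob=0.004174
UUDD: M=260.0910, payoff=23.8852, prob=0.020176
DDUD: M=155.8000, payoff=0.0000, prob=0.004174
UDUD: M=222.3000, payoff=23.8852, prob=0.020176
DUUD: M=213.2746, payoff=23.8852, prob=0.020176
UUUD: M=304.3065, payoff=0.0000, prob=0.097515
DDDU: M=155.8000, payoff=0.0000, prob=0.004174
UDDU: M=222.3000, payoff=23.8852, prob=0.020176
DUDU: M=182.2860, payoff=23.8852, prob=0.020176
UUDU: M=260.0910, payoff=98.5313, prob=0.097515
DDUU: M=174.8852, payoff=23.8852, prob=0.020176
UDUU: M=249.5313, payoff=98.5313, prob=0.097515
DUUU: M=249.5313, payoff=98.5313, prob=0.097515
UUUU: M=356.0386, payoff=0.0000, prob=0.471324
Price = Σ prob·payoff / R^4 = 31.716337 / 1.518070 = 20.8925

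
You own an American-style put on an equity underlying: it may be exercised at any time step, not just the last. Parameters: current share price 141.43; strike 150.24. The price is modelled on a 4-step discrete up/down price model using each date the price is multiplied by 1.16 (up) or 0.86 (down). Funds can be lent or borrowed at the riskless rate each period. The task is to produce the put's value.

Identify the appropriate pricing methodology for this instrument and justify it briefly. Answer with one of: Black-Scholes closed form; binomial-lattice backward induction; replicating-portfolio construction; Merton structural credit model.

Key observation: early exercise of the strike-150.24 put must be checked at each of the 4 dates (spot 141.43), which forces a node-by-node comparison of intrinsic and continuation value backward from expiry.

framework: binomial-lattice backward induction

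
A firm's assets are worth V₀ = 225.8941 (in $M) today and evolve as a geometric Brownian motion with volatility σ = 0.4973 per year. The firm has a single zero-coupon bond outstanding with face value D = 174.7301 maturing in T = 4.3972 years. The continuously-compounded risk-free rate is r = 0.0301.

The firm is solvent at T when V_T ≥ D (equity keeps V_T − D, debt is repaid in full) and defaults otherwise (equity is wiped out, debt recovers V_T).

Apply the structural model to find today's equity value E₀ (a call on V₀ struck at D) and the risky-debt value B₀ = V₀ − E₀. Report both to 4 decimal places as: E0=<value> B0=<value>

E0=116.4740 B0=109.4201

Equity is a call on the firm's assets struck at D = 174.7301:
d₁ = [ln(V₀/D) + (r + σ²/2)T] / (σ√T)
   = [ln(225.8941/174.7301) + (0.0301 + 0.5·0.4973²)·4.3972] / (0.4973·√4.3972)
   = [0.256824 + 0.676086] / 1.042813 = 0.894608
d₂ = d₁ − σ√T = 0.894608 − 1.042813 = -0.148205
N(d₁) = 0.814502,  N(d₂) = 0.441090,  e^(−rT) = 0.876029
E₀ = V₀·N(d₁) − D·e^(−rT)·N(d₂)
   = 225.8941·0.814502 − 174.7301·0.876029·0.441090 = 116.473995
B₀ = V₀ − E₀ = 225.8941 − 116.473995 = 109.420105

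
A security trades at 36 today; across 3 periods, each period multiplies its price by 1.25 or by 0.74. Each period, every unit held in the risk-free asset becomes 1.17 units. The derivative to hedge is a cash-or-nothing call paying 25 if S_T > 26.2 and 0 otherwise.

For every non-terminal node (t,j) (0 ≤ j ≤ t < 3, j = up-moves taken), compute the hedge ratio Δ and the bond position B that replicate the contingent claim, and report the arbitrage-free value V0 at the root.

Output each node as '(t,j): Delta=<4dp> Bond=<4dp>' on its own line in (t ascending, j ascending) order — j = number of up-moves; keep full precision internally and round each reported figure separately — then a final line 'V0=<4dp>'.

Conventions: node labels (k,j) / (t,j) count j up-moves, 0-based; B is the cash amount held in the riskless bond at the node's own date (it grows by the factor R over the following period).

(0,0): Delta=0.2631 Bond=5.1054
(1,0): Delta=1.3260 Bond=-22.3423
(1,1): Delta=0.1460 Bond=11.2414
(2,0): Delta=0.0000 Bond=0.0000
(2,1): Delta=1.4721 Bond=-31.0039
(2,2): Delta=0.0000 Bond=21.3675
V0=14.5775

Since d<R<u, set p* = (R−d)/(u−d) = 0.8431; price each node as the discounted p*-expectation of its children.
Terminal payoffs: V(3,0)=0.0000, V(3,1)=0.0000, V(3,2)=25.0000, V(3,3)=25.0000
Node (2,0) S=19.7136: V=(p*·0.0000+(1−p*)·0.0000)/1.17=0.0000; Δ=(0.0000−0.0000)/(24.6420−14.5881)=0.0000; B=V−Δ·S=0.0000
Node (2,1) S=33.3000: V=(p*·25.0000+(1−p*)·0.0000)/1.17=18.0158; Δ=(25.0000−0.0000)/(41.6250−24.6420)=1.4721; B=V−Δ·S=-31.0039
Node (2,2) S=56.2500: V=(p*·25.0000+(1−p*)·25.0000)/1.17=21.3675; Δ=(25.0000−25.0000)/(70.3125−41.6250)=0.0000; B=V−Δ·S=21.3675
Node (1,0) S=26.6400: V=(p*·18.0158+(1−p*)·0.0000)/1.17=12.9827; Δ=(18.0158−0.0000)/(33.3000−19.7136)=1.3260; B=V−Δ·S=-22.3423
Node (1,1) S=45.0000: V=(p*·21.3675+(1−p*)·18.0158)/1.17=17.8135; Δ=(21.3675−18.0158)/(56.2500−33.3000)=0.1460; B=V−Δ·S=11.2414
Node (0,0) S=36.0000: V=(p*·17.8135+(1−p*)·12.9827)/1.17=14.5775; Δ=(17.8135−12.9827)/(45.0000−26.6400)=0.2631; B=V−Δ·S=5.1054
Sanity check at the root: Δ(0,0)·S0 + B(0,0) reproduces V0 = 14.5775.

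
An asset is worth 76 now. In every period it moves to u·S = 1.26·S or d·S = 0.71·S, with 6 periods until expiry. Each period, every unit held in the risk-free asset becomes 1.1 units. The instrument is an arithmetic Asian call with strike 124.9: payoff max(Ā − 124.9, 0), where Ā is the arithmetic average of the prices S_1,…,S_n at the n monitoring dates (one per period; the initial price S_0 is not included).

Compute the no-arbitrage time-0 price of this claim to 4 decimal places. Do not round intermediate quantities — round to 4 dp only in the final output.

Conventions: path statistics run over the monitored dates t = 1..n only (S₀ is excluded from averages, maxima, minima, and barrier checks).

price = 6.1884

No-arbitrage gives p* = (R−d)/(u−d) = 0.7091: enumerate every path, weight its payoff by its p*-probability, and discount by R^6.
Enumerate all 2^6 = 64 price paths (U = up ×1.26, D = down ×0.71); each path with k up-moves has probability p*^k·(1−p*)^(6−k).
DDDDDD: Ā=27.0389, payoff=0.0000, prob=0.000606
UDDDDD: Ā=47.9845, payoff=0.0000, prob=0.001477
DUDDDD: Ā=41.0179, payoff=0.0000, prob=0.001477
UUDDDD: Ā=72.7923, payoff=0.0000, prob=0.003601
DDUDDD: Ā=36.0715, payoff=0.0000, prob=0.001477
UDUDDD: Ā=64.0143, payoff=0.0000, prob=0.003601
DUUDDD: Ā=57.0476, payoff=0.0000, prob=0.003601
UUUDDD: Ā=101.2395, payoff=0.0000, prob=0.008778
DDDUDD: Ā=32.5597, payoff=0.0000, prob=0.001477
UDDUDD: Ā=57.7819, payoff=0.0000, prob=0.003601
DUDUDD: Ā=50.8153, payoff=0.0000, prob=0.003601
UUDUDD: Ā=90.1792, payoff=0.0000, prob=0.008778
DDUUDD: Ā=45.8689, payoff=0.0000, prob=0.003601
UDUUDD: Ā=81.4012, payoff=0.0000, prob=0.008778
DUUUDD: Ā=74.4345, payoff=0.0000, prob=0.008778
UUUUDD: Ā=132.0951, payoff=7.1951, prob=0.021395
DDDDUD: Ā=30.0662, payoff=0.0000, prob=0.001477
UDDDUD: Ā=53.3569, payoff=0.0000, prob=0.003601
DUDDUD: Ā=46.3903, payoff=0.0000, prob=0.003601
UUDDUD: Ā=82.3264, payoff=0.0000, prob=0.008778
DDUDUD: Ā=41.4439, payoff=0.0000, prob=0.003601
UDUDUD: Ā=73.5484, payoff=0.0000, prob=0.008778
DUUDUD: Ā=66.5817, payoff=0.0000, prob=0.008778
UUUDUD: Ā=118.1591, payoff=0.0000, prob=0.021395
DDDUUD: Ā=37.9320, payoff=0.0000, prob=0.003601
UDDUUD: Ā=67.3160, payoff=0.0000, prob=0.008778
DUDUUD: Ā=60.3493, payoff=0.0000, prob=0.008778
UUDUUD: Ā=107.0988, payoff=0.0000, prob=0.021395
DDUUUD: Ā=55.4030, payoff=0.0000, prob=0.008778
UDUUUD: Ā=98.3208, payoff=0.0000, prob=0.021395
DUUUUD: Ā=91.3542, payoff=0.0000, prob=0.021395
UUUUUD: Ā=162.1215, payoff=37.2215, prob=0.052152
DDDDDU: Ā=28.2959, payoff=0.0000, prob=0.001477
UDDDDU: Ā=50.2152, payoff=0.0000, prob=0.003601
DUDDDU: Ā=43.2485, payoff=0.0000, prob=0.003601
UUDDDU: Ā=76.7509, payoff=0.0000, prob=0.008778
DDUDDU: Ā=38.3022, payoff=0.0000, prob=0.003601
UDUDDU: Ā=67.9729, payoff=0.0000, prob=0.008778
DUUDDU: Ā=61.0062, payoff=0.0000, prob=0.008778
UUUDDU: Ā=108.2646, payoff=0.0000, prob=0.021395
DDDUDU: Ā=34.7903, payoff=0.0000, prob=0.003601
UDDUDU: Ā=61.7405, payoff=0.0000, prob=0.008778
DUDUDU: Ā=54.7738, payoff=0.0000, prob=0.008778
UUDUDU: Ā=97.2043, payoff=0.0000, prob=0.021395
DDUUDU: Ā=49.8275, payoff=0.0000, prob=0.008778
UDUUDU: Ā=88.4263, payoff=0.0000, prob=0.021395
DUUUDU: Ā=81.4596, payoff=0.0000, prob=0.021395
UUUUDU: Ā=144.5622, payoff=19.6622, prob=0.052152
DDDDUU: Ā=32.2968, payoff=0.0000, prob=0.003601
UDDDUU: Ā=57.3155, payoff=0.0000, prob=0.008778
DUDDUU: Ā=50.3489, payoff=0.0000, prob=0.008778
UUDDUU: Ā=89.3515, payoff=0.0000, prob=0.021395
DDUDUU: Ā=45.4025, payoff=0.0000, prob=0.008778
UDUDUU: Ā=80.5735, payoff=0.0000, prob=0.021395
DUUDUU: Ā=73.6068, payoff=0.0000, prob=0.021395
UUUDUU: Ā=130.6262, payoff=5.7262, prob=0.052152
DDDUUU: Ā=41.8906, payoff=0.0000, prob=0.008778
UDDUUU: Ā=74.3411, payoff=0.0000, prob=0.021395
DUDUUU: Ā=67.3744, payoff=0.0000, prob=0.021395
UUDUUU: Ā=119.5659, payoff=0.0000, prob=0.052152
DDUUUU: Ā=62.4281, payoff=0.0000, prob=0.021395
UDUUUU: Ā=110.7879, payoff=0.0000, prob=0.052152
DUUUUU: Ā=103.8213, payoff=0.0000, prob=0.052152
UUUUUU: Ā=184.2462, payoff=59.3462, prob=0.127119
Price = Σ prob·payoff / R^6 = 10.963183 / 1.771561 = 6.1884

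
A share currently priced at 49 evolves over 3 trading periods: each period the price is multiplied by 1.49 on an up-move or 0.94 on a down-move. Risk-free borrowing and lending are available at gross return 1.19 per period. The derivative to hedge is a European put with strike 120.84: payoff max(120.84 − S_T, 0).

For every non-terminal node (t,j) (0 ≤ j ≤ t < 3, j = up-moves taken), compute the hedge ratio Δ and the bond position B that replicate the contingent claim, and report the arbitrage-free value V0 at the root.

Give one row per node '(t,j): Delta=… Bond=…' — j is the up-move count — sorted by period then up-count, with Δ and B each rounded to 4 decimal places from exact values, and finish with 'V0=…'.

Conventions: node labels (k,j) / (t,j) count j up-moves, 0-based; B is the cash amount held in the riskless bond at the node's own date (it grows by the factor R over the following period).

(0,0): Delta=-0.7767 Bond=63.0647
(1,0): Delta=-1.0000 Bond=85.3330
(1,1): Delta=-0.6076 Bond=62.7039
(2,0): Delta=-1.0000 Bond=101.5462
(2,1): Delta=-1.0000 Bond=101.5462
(2,2): Delta=-0.3106 Bond=42.3032
V0=25.0072

Under the risk-neutral measure, an up-move has probability p* = (R−d)/(u−d) = 0.4545 and values discount at R = 1.19.
Payoffs at expiry: V(3,0)=80.1414, V(3,1)=56.3284, V(3,2)=18.5822, V(3,3)=0.0000
(2,0): S=43.2964. Δ = (V_up−V_dn)/(S_up−S_dn) = (56.3284−80.1414)/(64.5116−40.6986) = -1.0000. V = [p*·56.3284 + (1−p*)·80.1414]/1.19 = 58.2498. B = V − Δ·S = 101.5462.
(2,1): S=68.6294. Δ = (V_up−V_dn)/(S_up−S_dn) = (18.5822−56.3284)/(102.2578−64.5116) = -1.0000. V = [p*·18.5822 + (1−p*)·56.3284]/1.19 = 32.9168. B = V − Δ·S = 101.5462.
(2,2): S=108.7849. Δ = (V_up−V_dn)/(S_up−S_dn) = (0.0000−18.5822)/(162.0895−102.2578) = -0.3106. V = [p*·0.0000 + (1−p*)·18.5822]/1.19 = 8.5174. B = V − Δ·S = 42.3032.
(1,0): S=46.0600. Δ = (V_up−V_dn)/(S_up−S_dn) = (32.9168−58.2498)/(68.6294−43.2964) = -1.0000. V = [p*·32.9168 + (1−p*)·58.2498]/1.19 = 39.2730. B = V − Δ·S = 85.3330.
(1,1): S=73.0100. Δ = (V_up−V_dn)/(S_up−S_dn) = (8.5174−32.9168)/(108.7849−68.6294) = -0.6076. V = [p*·8.5174 + (1−p*)·32.9168]/1.19 = 18.3413. B = V − Δ·S = 62.7039.
(0,0): S=49.0000. Δ = (V_up−V_dn)/(S_up−S_dn) = (18.3413−39.2730)/(73.0100−46.0600) = -0.7767. V = [p*·18.3413 + (1−p*)·39.2730]/1.19 = 25.0072. B = V − Δ·S = 63.0647.
As a check, the time-0 holding Δ(0,0)·S0 + B(0,0) comes to 25.0072 — exactly V0.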